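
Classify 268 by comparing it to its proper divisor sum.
deficient

Proper divisors of 268: sum = 1 + 2 + 4 + 67 + 134 = 208
Since 208 < 268, 268 is deficient.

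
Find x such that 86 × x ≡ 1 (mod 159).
98

gcd(86, 159) = 1, so the inverse exists.
Extended Euclidean algorithm on (159, 86):
159 = 1 × 86 + 73  ⟹  73 = (1)·159 + (-1)·86
86 = 1 × 73 + 13  ⟹  13 = (-1)·159 + (2)·86
73 = 5 × 13 + 8  ⟹  8 = (6)·159 + (-11)·86
13 = 1 × 8 + 5  ⟹  5 = (-7)·159 + (13)·86
8 = 1 × 5 + 3  ⟹  3 = (13)·159 + (-24)·86
5 = 1 × 3 + 2  ⟹  2 = (-20)·159 + (37)·86
3 = 1 × 2 + 1  ⟹  1 = (33)·159 + (-61)·86
So (-61)·86 ≡ 1 (mod 159), i.e. 86^(-1) ≡ -61 ≡ 98 (mod 159).
Check: 86 × 98 = 8428 ≡ 1 (mod 159)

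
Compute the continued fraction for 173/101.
[1; 1, 2, 2, 14]

Euclidean algorithm steps:
173 = 1 × 101 + 72
101 = 1 × 72 + 29
72 = 2 × 29 + 14
29 = 2 × 14 + 1
14 = 14 × 1 + 0
Continued fraction: [1; 1, 2, 2, 14]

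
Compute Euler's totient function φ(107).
106

107 = 107
φ(n) = n × ∏(1 - 1/p) for each prime p dividing n
φ(107) = 107 × (1 - 1/107) = 106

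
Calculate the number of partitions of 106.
384276336

p(n) counts ways to write n as a sum of positive integers (order ignored).
Euler's pentagonal recurrence: p(k) = p(k-1) + p(k-2) - p(k-5) - p(k-7) + p(k-12) + p(k-15) - ... (offsets j(3j∓1)/2, signs ++--, p(0)=1, p(<0)=0).
DP table for k = 0..105: p(0)=1, p(1)=1, p(2)=2, p(3)=3, p(4)=5, p(5)=7, p(6)=11, p(7)=15, p(8)=22, p(9)=30, p(10)=42, p(11)=56, p(12)=77, p(13)=101, p(14)=135, p(15)=176, p(16)=231, p(17)=297, p(18)=385, p(19)=490, p(20)=627, p(21)=792, p(22)=1002, p(23)=1255, p(24)=1575, p(25)=1958, p(26)=2436, p(27)=3010, p(28)=3718, p(29)=4565, p(30)=5604, p(31)=6842, p(32)=8349, p(33)=10143, p(34)=12310, p(35)=14883, p(36)=17977, p(37)=21637, p(38)=26015, p(39)=31185, p(40)=37338, p(41)=44583, p(42)=53174, p(43)=63261, p(44)=75175, p(45)=89134, p(46)=105558, p(47)=124754, p(48)=147273, p(49)=173525, p(50)=204226, p(51)=239943, p(52)=281589, p(53)=329931, p(54)=386155, p(55)=451276, p(56)=526823, p(57)=614154, p(58)=715220, p(59)=831820, p(60)=966467, p(61)=1121505, p(62)=1300156, p(63)=1505499, p(64)=1741630, p(65)=2012558, p(66)=2323520, p(67)=2679689, p(68)=3087735, p(69)=3554345, p(70)=4087968, p(71)=4697205, p(72)=5392783, p(73)=6185689, p(74)=7089500, p(75)=8118264, p(76)=9289091, p(77)=10619863, p(78)=12132164, p(79)=13848650, p(80)=15796476, p(81)=18004327, p(82)=20506255, p(83)=23338469, p(84)=26543660, p(85)=30167357, p(86)=34262962, p(87)=38887673, p(88)=44108109, p(89)=49995925, p(90)=56634173, p(91)=64112359, p(92)=72533807, p(93)=82010177, p(94)=92669720, p(95)=104651419, p(96)=118114304, p(97)=133230930, p(98)=150198136, p(99)=169229875, p(100)=190569292, p(101)=214481126, p(102)=241265379, p(103)=271248950, p(104)=304801365, p(105)=342325709.
Final step: p(106) = p(105) + p(104) - p(101) - p(99) + p(94) + p(91) - p(84) - p(80) + p(71) + p(66) - p(55) - p(49) + p(36) + p(29) - p(14) - p(6)
= 342325709 + 304801365 - 214481126 - 169229875 + 92669720 + 64112359 - 26543660 - 15796476 + 4697205 + 2323520 - 451276 - 173525 + 17977 + 4565 - 135 - 11
= 384276336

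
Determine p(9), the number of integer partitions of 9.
30

p(n) counts ways to write n as a sum of positive integers (order ignored).
Examples: 9; 8 + 1; 7 + 2; 7 + 1 + 1; 6 + 3; ... (30 total)
p(9) = 30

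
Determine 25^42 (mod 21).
1

Repeated squaring. Binary of 42 = 101010.
25^1 ≡ 4 (mod 21); 25^2 ≡ 16 (mod 21); 25^4 ≡ 4 (mod 21); 25^8 ≡ 16 (mod 21); 25^16 ≡ 4 (mod 21); 25^32 ≡ 16 (mod 21)
25^42 = 25^2 × 25^8 × 25^32 ≡ 1 (mod 21)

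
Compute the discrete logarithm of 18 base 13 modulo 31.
16

Baby-step giant-step with step n = ⌈√31⌉ = 6.
Baby steps 13^j mod 31 (j:value) for j=0..5: 0:1, 1:13, 2:14, 3:27, 4:10, 5:6.
Giant-step multiplier: 13^(-6) ≡ 13^(30-6) = 13^24 ≡ 2 (mod 31).
Giant steps γ_i = 18·2^i mod 31: γ_0=18, γ_1=5, γ_2=10 (in table at j=4).
x = i·n + j = 2·6 + 4 = 16.
Check: 13^16 ≡ 18 (mod 31).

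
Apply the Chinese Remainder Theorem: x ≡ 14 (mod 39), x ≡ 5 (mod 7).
131

Using Chinese Remainder Theorem:
M = 39 × 7 = 273
M1 = 7, M2 = 39
y1 = 7^(-1) mod 39 = 28
y2 = 39^(-1) mod 7 = 2
x = (14×7×28 + 5×39×2) mod 273 = 131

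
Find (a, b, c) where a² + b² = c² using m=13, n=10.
(69, 260, 269)

Euclid's formula: a = m² - n², b = 2mn, c = m² + n²
m = 13, n = 10
a = 13² - 10² = 169 - 100 = 69
b = 2 × 13 × 10 = 260
c = 13² + 10² = 169 + 100 = 269
Verification: 69² + 260² = 4761 + 67600 = 72361 = 269² ✓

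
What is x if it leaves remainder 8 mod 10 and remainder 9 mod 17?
128

Using Chinese Remainder Theorem:
M = 10 × 17 = 170
M1 = 17, M2 = 10
y1 = 17^(-1) mod 10 = 3
y2 = 10^(-1) mod 17 = 12
x = (8×17×3 + 9×10×12) mod 170 = 128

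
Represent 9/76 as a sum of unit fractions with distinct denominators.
1/9 + 1/137 + 1/93708

Greedy algorithm:
9/76: ceiling(76/9) = 9, use 1/9
5/684: ceiling(684/5) = 137, use 1/137
1/93708: ceiling(93708/1) = 93708, use 1/93708
Result: 9/76 = 1/9 + 1/137 + 1/93708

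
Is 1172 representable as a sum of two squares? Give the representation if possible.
4² + 34² (a=4, b=34)

Factorization: 1172 = 2^2 × 293
By Fermat: n is sum of two squares iff every prime p ≡ 3 (mod 4) appears to even power.
All primes ≡ 3 (mod 4) appear to even power.
Search a = 0, 1, 2, … for 1172 - a² a perfect square: first hit at a = 4: 1172 - 16 = 1156 = 34².
1172 = 4² + 34² = 16 + 1156 ✓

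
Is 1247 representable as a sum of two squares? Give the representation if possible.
Not possible

Factorization: 1247 = 29 × 43
By Fermat: n is sum of two squares iff every prime p ≡ 3 (mod 4) appears to even power.
Prime(s) ≡ 3 (mod 4) with odd exponent: [(43, 1)]
Therefore 1247 cannot be expressed as a² + b².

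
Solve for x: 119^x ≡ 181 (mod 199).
9

Baby-step giant-step with step n = ⌈√199⌉ = 15.
Baby steps 119^j mod 199 (j:value) for j=0..14: 0:1, 1:119, 2:32, 3:27, 4:29, 5:68, 6:132, 7:186, 8:45, 9:181, 10:47, 11:21, 12:111, 13:75, 14:169.
h = 181 is already in the table at j=9, so x = 9.
Check: 119^9 ≡ 181 (mod 199).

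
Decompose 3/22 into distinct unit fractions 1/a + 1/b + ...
1/8 + 1/88

Greedy algorithm:
3/22: ceiling(22/3) = 8, use 1/8
1/88: ceiling(88/1) = 88, use 1/88
Result: 3/22 = 1/8 + 1/88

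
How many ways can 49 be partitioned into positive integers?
173525

p(n) counts ways to write n as a sum of positive integers (order ignored).
Euler's pentagonal recurrence: p(k) = p(k-1) + p(k-2) - p(k-5) - p(k-7) + p(k-12) + p(k-15) - ... (offsets j(3j∓1)/2, signs ++--, p(0)=1, p(<0)=0).
DP table for k = 0..48: p(0)=1, p(1)=1, p(2)=2, p(3)=3, p(4)=5, p(5)=7, p(6)=11, p(7)=15, p(8)=22, p(9)=30, p(10)=42, p(11)=56, p(12)=77, p(13)=101, p(14)=135, p(15)=176, p(16)=231, p(17)=297, p(18)=385, p(19)=490, p(20)=627, p(21)=792, p(22)=1002, p(23)=1255, p(24)=1575, p(25)=1958, p(26)=2436, p(27)=3010, p(28)=3718, p(29)=4565, p(30)=5604, p(31)=6842, p(32)=8349, p(33)=10143, p(34)=12310, p(35)=14883, p(36)=17977, p(37)=21637, p(38)=26015, p(39)=31185, p(40)=37338, p(41)=44583, p(42)=53174, p(43)=63261, p(44)=75175, p(45)=89134, p(46)=105558, p(47)=124754, p(48)=147273.
Final step: p(49) = p(48) + p(47) - p(44) - p(42) + p(37) + p(34) - p(27) - p(23) + p(14) + p(9)
= 147273 + 124754 - 75175 - 53174 + 21637 + 12310 - 3010 - 1255 + 135 + 30
= 173525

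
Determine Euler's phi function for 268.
132

268 = 2^2 × 67
φ(n) = n × ∏(1 - 1/p) for each prime p dividing n
φ(268) = 268 × (1 - 1/2) × (1 - 1/67) = 132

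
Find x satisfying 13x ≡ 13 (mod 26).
x ≡ 1 (mod 2)

gcd(13, 26) = 13, which divides 13, so solutions exist.
Divide through by 13: x ≡ 1 (mod 2).
The coefficient of x is now 1, so x ≡ 1 (mod 2).
Check: 13 × 1 = 13 ≡ 13 (mod 26).
x ≡ 1 (mod 2), giving 13 solutions mod 26.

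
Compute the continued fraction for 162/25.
[6; 2, 12]

Euclidean algorithm steps:
162 = 6 × 25 + 12
25 = 2 × 12 + 1
12 = 12 × 1 + 0
Continued fraction: [6; 2, 12]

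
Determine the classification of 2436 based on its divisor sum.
abundant

Proper divisors of 2436: sum = 1 + 2 + 3 + 4 + 6 + 7 + 12 + 14 + ... + 406 + 609 + 812 + 1218 (23 divisors) = 4284
Since 4284 > 2436, 2436 is abundant.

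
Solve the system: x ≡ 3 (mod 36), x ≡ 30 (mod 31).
867

Using Chinese Remainder Theorem:
M = 36 × 31 = 1116
M1 = 31, M2 = 36
y1 = 31^(-1) mod 36 = 7
y2 = 36^(-1) mod 31 = 25
x = (3×31×7 + 30×36×25) mod 1116 = 867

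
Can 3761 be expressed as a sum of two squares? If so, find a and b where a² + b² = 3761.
25² + 56² (a=25, b=56)

Factorization: 3761 = 3761
By Fermat: n is sum of two squares iff every prime p ≡ 3 (mod 4) appears to even power.
All primes ≡ 3 (mod 4) appear to even power.
Search a = 0, 1, 2, … for 3761 - a² a perfect square: first hit at a = 25: 3761 - 625 = 3136 = 56².
3761 = 25² + 56² = 625 + 3136 ✓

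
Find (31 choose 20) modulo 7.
0

Using Lucas' theorem:
Write n=31 and k=20 in base 7:
n in base 7: [4, 3]
k in base 7: [2, 6]
C(31,20) mod 7 = ∏ C(n_i, k_i) mod 7
Digit binomials (mod 7): C(4,2) = 6; C(3,6) = 0 (k_i > n_i)
Product: 6 × 0 = 0 ≡ 0 (mod 7)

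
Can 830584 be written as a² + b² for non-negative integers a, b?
Not possible

Factorization: 830584 = 2^3 × 47^3
By Fermat: n is sum of two squares iff every prime p ≡ 3 (mod 4) appears to even power.
Prime(s) ≡ 3 (mod 4) with odd exponent: [(47, 3)]
Therefore 830584 cannot be expressed as a² + b².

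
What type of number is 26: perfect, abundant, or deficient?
deficient

Proper divisors of 26: sum = 1 + 2 + 13 = 16
Since 16 < 26, 26 is deficient.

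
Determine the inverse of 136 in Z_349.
213

gcd(136, 349) = 1, so the inverse exists.
Extended Euclidean algorithm on (349, 136):
349 = 2 × 136 + 77  ⟹  77 = (1)·349 + (-2)·136
136 = 1 × 77 + 59  ⟹  59 = (-1)·349 + (3)·136
77 = 1 × 59 + 18  ⟹  18 = (2)·349 + (-5)·136
59 = 3 × 18 + 5  ⟹  5 = (-7)·349 + (18)·136
18 = 3 × 5 + 3  ⟹  3 = (23)·349 + (-59)·136
5 = 1 × 3 + 2  ⟹  2 = (-30)·349 + (77)·136
3 = 1 × 2 + 1  ⟹  1 = (53)·349 + (-136)·136
So (-136)·136 ≡ 1 (mod 349), i.e. 136^(-1) ≡ -136 ≡ 213 (mod 349).
Check: 136 × 213 = 28968 ≡ 1 (mod 349)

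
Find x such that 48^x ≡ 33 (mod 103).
74

Baby-step giant-step with step n = ⌈√103⌉ = 11.
Baby steps 48^j mod 103 (j:value) for j=0..10: 0:1, 1:48, 2:38, 3:73, 4:2, 5:96, 6:76, 7:43, 8:4, 9:89, 10:49.
Giant-step multiplier: 48^(-11) ≡ 48^(102-11) = 48^91 ≡ 6 (mod 103).
Giant steps γ_i = 33·6^i mod 103: γ_0=33, γ_1=95, γ_2=55, γ_3=21, γ_4=23, γ_5=35, γ_6=4 (in table at j=8).
x = i·n + j = 6·11 + 8 = 74.
Check: 48^74 ≡ 33 (mod 103).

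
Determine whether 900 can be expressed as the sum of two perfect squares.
0² + 30² (a=0, b=30)

Factorization: 900 = 2^2 × 3^2 × 5^2
By Fermat: n is sum of two squares iff every prime p ≡ 3 (mod 4) appears to even power.
All primes ≡ 3 (mod 4) appear to even power.
Search a = 0, 1, 2, … for 900 - a² a perfect square: first hit at a = 0: 900 - 0 = 900 = 30².
900 = 0² + 30² = 0 + 900 ✓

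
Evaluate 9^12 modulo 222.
63

Repeated squaring. Binary of 12 = 1100.
9^1 ≡ 9 (mod 222); 9^2 ≡ 81 (mod 222); 9^4 ≡ 123 (mod 222); 9^8 ≡ 33 (mod 222)
9^12 = 9^4 × 9^8 ≡ 63 (mod 222)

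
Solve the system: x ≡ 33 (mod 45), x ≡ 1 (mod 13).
573

Using Chinese Remainder Theorem:
M = 45 × 13 = 585
M1 = 13, M2 = 45
y1 = 13^(-1) mod 45 = 7
y2 = 45^(-1) mod 13 = 11
x = (33×13×7 + 1×45×11) mod 585 = 573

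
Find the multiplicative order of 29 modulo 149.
37

149 is prime, so ord(29) divides φ(149) = 148.
Divisors of 148: 1, 2, 4, 37, 74, 148.
Repeated squaring: 29^1 ≡ 29, 29^2 ≡ 96, 29^4 ≡ 127, 29^8 ≡ 37, 29^16 ≡ 28, 29^32 ≡ 39, 29^64 ≡ 31, 29^128 ≡ 67 (mod 149).
Test 29^d mod 149 for each divisor d in increasing order:
29^1 ≡ 29
29^2 ≡ 96
29^4 ≡ 127
29^37 = 29^32·29^4·29^1 ≡ 1  ← first divisor giving 1
The order is 37.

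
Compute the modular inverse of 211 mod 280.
211

gcd(211, 280) = 1, so the inverse exists.
Extended Euclidean algorithm on (280, 211):
280 = 1 × 211 + 69  ⟹  69 = (1)·280 + (-1)·211
211 = 3 × 69 + 4  ⟹  4 = (-3)·280 + (4)·211
69 = 17 × 4 + 1  ⟹  1 = (52)·280 + (-69)·211
So (-69)·211 ≡ 1 (mod 280), i.e. 211^(-1) ≡ -69 ≡ 211 (mod 280).
Check: 211 × 211 = 44521 ≡ 1 (mod 280)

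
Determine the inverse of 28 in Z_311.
100

gcd(28, 311) = 1, so the inverse exists.
Extended Euclidean algorithm on (311, 28):
311 = 11 × 28 + 3  ⟹  3 = (1)·311 + (-11)·28
28 = 9 × 3 + 1  ⟹  1 = (-9)·311 + (100)·28
So (100)·28 ≡ 1 (mod 311), i.e. 28^(-1) ≡ 100 (mod 311).
Check: 28 × 100 = 2800 ≡ 1 (mod 311)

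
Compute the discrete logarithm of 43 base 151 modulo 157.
89

Baby-step giant-step with step n = ⌈√157⌉ = 13.
Baby steps 151^j mod 157 (j:value) for j=0..12: 0:1, 1:151, 2:36, 3:98, 4:40, 5:74, 6:27, 7:152, 8:30, 9:134, 10:138, 11:114, 12:101.
Giant-step multiplier: 151^(-13) ≡ 151^(156-13) = 151^143 ≡ 50 (mod 157).
Giant steps γ_i = 43·50^i mod 157: γ_0=43, γ_1=109, γ_2=112, γ_3=105, γ_4=69, γ_5=153, γ_6=114 (in table at j=11).
x = i·n + j = 6·13 + 11 = 89.
Check: 151^89 ≡ 43 (mod 157).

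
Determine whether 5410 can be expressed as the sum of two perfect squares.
9² + 73² (a=9, b=73)

Factorization: 5410 = 2 × 5 × 541
By Fermat: n is sum of two squares iff every prime p ≡ 3 (mod 4) appears to even power.
All primes ≡ 3 (mod 4) appear to even power.
Search a = 0, 1, 2, … for 5410 - a² a perfect square: first hit at a = 9: 5410 - 81 = 5329 = 73².
5410 = 9² + 73² = 81 + 5329 ✓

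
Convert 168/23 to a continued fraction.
[7; 3, 3, 2]

Euclidean algorithm steps:
168 = 7 × 23 + 7
23 = 3 × 7 + 2
7 = 3 × 2 + 1
2 = 2 × 1 + 0
Continued fraction: [7; 3, 3, 2]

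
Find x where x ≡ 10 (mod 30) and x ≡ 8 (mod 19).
160

Using Chinese Remainder Theorem:
M = 30 × 19 = 570
M1 = 19, M2 = 30
y1 = 19^(-1) mod 30 = 19
y2 = 30^(-1) mod 19 = 7
x = (10×19×19 + 8×30×7) mod 570 = 160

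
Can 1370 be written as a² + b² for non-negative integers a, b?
1² + 37² (a=1, b=37)

Factorization: 1370 = 2 × 5 × 137
By Fermat: n is sum of two squares iff every prime p ≡ 3 (mod 4) appears to even power.
All primes ≡ 3 (mod 4) appear to even power.
Search a = 0, 1, 2, … for 1370 - a² a perfect square: first hit at a = 1: 1370 - 1 = 1369 = 37².
1370 = 1² + 37² = 1 + 1369 ✓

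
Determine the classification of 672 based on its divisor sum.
abundant

Proper divisors of 672: sum = 1 + 2 + 3 + 4 + 6 + 7 + 8 + 12 + ... + 112 + 168 + 224 + 336 (23 divisors) = 1344
Since 1344 > 672, 672 is abundant.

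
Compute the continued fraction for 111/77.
[1; 2, 3, 1, 3, 2]

Euclidean algorithm steps:
111 = 1 × 77 + 34
77 = 2 × 34 + 9
34 = 3 × 9 + 7
9 = 1 × 7 + 2
7 = 3 × 2 + 1
2 = 2 × 1 + 0
Continued fraction: [1; 2, 3, 1, 3, 2]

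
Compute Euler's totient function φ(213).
140

213 = 3 × 71
φ(n) = n × ∏(1 - 1/p) for each prime p dividing n
φ(213) = 213 × (1 - 1/3) × (1 - 1/71) = 140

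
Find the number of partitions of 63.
1505499

p(n) counts ways to write n as a sum of positive integers (order ignored).
Euler's pentagonal recurrence: p(k) = p(k-1) + p(k-2) - p(k-5) - p(k-7) + p(k-12) + p(k-15) - ... (offsets j(3j∓1)/2, signs ++--, p(0)=1, p(<0)=0).
DP table for k = 0..62: p(0)=1, p(1)=1, p(2)=2, p(3)=3, p(4)=5, p(5)=7, p(6)=11, p(7)=15, p(8)=22, p(9)=30, p(10)=42, p(11)=56, p(12)=77, p(13)=101, p(14)=135, p(15)=176, p(16)=231, p(17)=297, p(18)=385, p(19)=490, p(20)=627, p(21)=792, p(22)=1002, p(23)=1255, p(24)=1575, p(25)=1958, p(26)=2436, p(27)=3010, p(28)=3718, p(29)=4565, p(30)=5604, p(31)=6842, p(32)=8349, p(33)=10143, p(34)=12310, p(35)=14883, p(36)=17977, p(37)=21637, p(38)=26015, p(39)=31185, p(40)=37338, p(41)=44583, p(42)=53174, p(43)=63261, p(44)=75175, p(45)=89134, p(46)=105558, p(47)=124754, p(48)=147273, p(49)=173525, p(50)=204226, p(51)=239943, p(52)=281589, p(53)=329931, p(54)=386155, p(55)=451276, p(56)=526823, p(57)=614154, p(58)=715220, p(59)=831820, p(60)=966467, p(61)=1121505, p(62)=1300156.
Final step: p(63) = p(62) + p(61) - p(58) - p(56) + p(51) + p(48) - p(41) - p(37) + p(28) + p(23) - p(12) - p(6)
= 1300156 + 1121505 - 715220 - 526823 + 239943 + 147273 - 44583 - 21637 + 3718 + 1255 - 77 - 11
= 1505499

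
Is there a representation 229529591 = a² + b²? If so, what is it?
Not possible

Factorization: 229529591 = 53 × 163^3
By Fermat: n is sum of two squares iff every prime p ≡ 3 (mod 4) appears to even power.
Prime(s) ≡ 3 (mod 4) with odd exponent: [(163, 3)]
Therefore 229529591 cannot be expressed as a² + b².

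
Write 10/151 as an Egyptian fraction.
1/16 + 1/269 + 1/129981 + 1/84475171824

Greedy algorithm:
10/151: ceiling(151/10) = 16, use 1/16
9/2416: ceiling(2416/9) = 269, use 1/269
5/649904: ceiling(649904/5) = 129981, use 1/129981
1/84475171824: ceiling(84475171824/1) = 84475171824, use 1/84475171824
Result: 10/151 = 1/16 + 1/269 + 1/129981 + 1/84475171824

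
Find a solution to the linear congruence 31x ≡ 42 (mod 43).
x ≡ 18 (mod 43)

gcd(31, 43) = 1, which divides 42, so solutions exist.
Find 31^(-1) mod 43 by the extended Euclidean algorithm:
43 = 1 × 31 + 12  ⟹  12 = (1)·43 + (-1)·31
31 = 2 × 12 + 7  ⟹  7 = (-2)·43 + (3)·31
12 = 1 × 7 + 5  ⟹  5 = (3)·43 + (-4)·31
7 = 1 × 5 + 2  ⟹  2 = (-5)·43 + (7)·31
5 = 2 × 2 + 1  ⟹  1 = (13)·43 + (-18)·31
So (-18)·31 ≡ 1 (mod 43), i.e. 31^(-1) ≡ -18 ≡ 25 (mod 43).
x ≡ 25 × 42 = 1050 ≡ 18 (mod 43).
Check: 31 × 18 = 558 ≡ 42 (mod 43).
Unique solution: x ≡ 18 (mod 43)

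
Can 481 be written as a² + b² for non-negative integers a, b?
9² + 20² (a=9, b=20)

Factorization: 481 = 13 × 37
By Fermat: n is sum of two squares iff every prime p ≡ 3 (mod 4) appears to even power.
All primes ≡ 3 (mod 4) appear to even power.
Search a = 0, 1, 2, … for 481 - a² a perfect square: first hit at a = 9: 481 - 81 = 400 = 20².
481 = 9² + 20² = 81 + 400 ✓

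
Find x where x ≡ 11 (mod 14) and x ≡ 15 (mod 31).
263

Using Chinese Remainder Theorem:
M = 14 × 31 = 434
M1 = 31, M2 = 14
y1 = 31^(-1) mod 14 = 5
y2 = 14^(-1) mod 31 = 20
x = (11×31×5 + 15×14×20) mod 434 = 263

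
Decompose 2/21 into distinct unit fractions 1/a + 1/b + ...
1/11 + 1/231

Greedy algorithm:
2/21: ceiling(21/2) = 11, use 1/11
1/231: ceiling(231/1) = 231, use 1/231
Result: 2/21 = 1/11 + 1/231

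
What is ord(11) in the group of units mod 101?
100

101 is prime, so ord(11) divides φ(101) = 100.
Divisors of 100: 1, 2, 4, 5, 10, 20, 25, 50, 100.
Repeated squaring: 11^1 ≡ 11, 11^2 ≡ 20, 11^4 ≡ 97, 11^8 ≡ 16, 11^16 ≡ 54, 11^32 ≡ 88, 11^64 ≡ 68 (mod 101).
Test 11^d mod 101 for each divisor d in increasing order:
11^1 ≡ 11
11^2 ≡ 20
11^4 ≡ 97
11^5 = 11^4·11^1 ≡ 57
11^10 = 11^8·11^2 ≡ 17
11^20 = 11^16·11^4 ≡ 87
11^25 = 11^16·11^8·11^1 ≡ 10
11^50 = 11^32·11^16·11^2 ≡ 100
11^100 = 11^64·11^32·11^4 ≡ 1  ← first divisor giving 1
The order is 100.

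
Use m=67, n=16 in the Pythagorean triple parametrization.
(4233, 2144, 4745)

Euclid's formula: a = m² - n², b = 2mn, c = m² + n²
m = 67, n = 16
a = 67² - 16² = 4489 - 256 = 4233
b = 2 × 67 × 16 = 2144
c = 67² + 16² = 4489 + 256 = 4745
Verification: 4233² + 2144² = 17918289 + 4596736 = 22515025 = 4745² ✓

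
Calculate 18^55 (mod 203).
137

Repeated squaring. Binary of 55 = 110111.
18^1 ≡ 18 (mod 203); 18^2 ≡ 121 (mod 203); 18^4 ≡ 25 (mod 203); 18^8 ≡ 16 (mod 203); 18^16 ≡ 53 (mod 203); 18^32 ≡ 170 (mod 203)
18^55 = 18^1 × 18^2 × 18^4 × 18^16 × 18^32 ≡ 137 (mod 203)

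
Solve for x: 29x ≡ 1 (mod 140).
29

gcd(29, 140) = 1, so the inverse exists.
Extended Euclidean algorithm on (140, 29):
140 = 4 × 29 + 24  ⟹  24 = (1)·140 + (-4)·29
29 = 1 × 24 + 5  ⟹  5 = (-1)·140 + (5)·29
24 = 4 × 5 + 4  ⟹  4 = (5)·140 + (-24)·29
5 = 1 × 4 + 1  ⟹  1 = (-6)·140 + (29)·29
So (29)·29 ≡ 1 (mod 140), i.e. 29^(-1) ≡ 29 (mod 140).
Check: 29 × 29 = 841 ≡ 1 (mod 140)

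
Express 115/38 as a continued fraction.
[3; 38]

Euclidean algorithm steps:
115 = 3 × 38 + 1
38 = 38 × 1 + 0
Continued fraction: [3; 38]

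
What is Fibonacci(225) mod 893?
471

Matrix identity: Q^n = [[F_(n+1), F_n], [F_n, F_(n-1)]] with Q = [[1,1],[1,0]].
n = 225 = 11100001₂. Square-and-multiply, entries mod 893:
Q^1 = [[1,1],[1,0]]
Q^3 = (Q^1)²·Q = [[3,2],[2,1]]
Q^7 = (Q^3)²·Q = [[21,13],[13,8]]
Q^14 = (Q^7)² = [[610,377],[377,233]]
Q^28 = (Q^14)² = [[754,796],[796,851]]
Q^56 = (Q^28)² = [[154,590],[590,457]]
Q^112 = (Q^56)² = [[328,611],[611,610]]
Q^225 = (Q^112)²·Q = [[283,471],[471,705]]
F_225 mod 893 = Q^225[0][1] = 471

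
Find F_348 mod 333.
288

Matrix identity: Q^n = [[F_(n+1), F_n], [F_n, F_(n-1)]] with Q = [[1,1],[1,0]].
n = 348 = 101011100₂. Square-and-multiply, entries mod 333:
Q^1 = [[1,1],[1,0]]
Q^2 = (Q^1)² = [[2,1],[1,1]]
Q^5 = (Q^2)²·Q = [[8,5],[5,3]]
Q^10 = (Q^5)² = [[89,55],[55,34]]
Q^21 = (Q^10)²·Q = [[62,290],[290,105]]
Q^43 = (Q^21)²·Q = [[177,32],[32,145]]
Q^87 = (Q^43)²·Q = [[33,52],[52,314]]
Q^174 = (Q^87)² = [[130,62],[62,68]]
Q^348 = (Q^174)² = [[98,288],[288,143]]
F_348 mod 333 = Q^348[0][1] = 288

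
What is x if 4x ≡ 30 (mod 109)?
x ≡ 62 (mod 109)

gcd(4, 109) = 1, which divides 30, so solutions exist.
Find 4^(-1) mod 109 by the extended Euclidean algorithm:
109 = 27 × 4 + 1  ⟹  1 = (1)·109 + (-27)·4
So (-27)·4 ≡ 1 (mod 109), i.e. 4^(-1) ≡ -27 ≡ 82 (mod 109).
x ≡ 82 × 30 = 2460 ≡ 62 (mod 109).
Check: 4 × 62 = 248 ≡ 30 (mod 109).
Unique solution: x ≡ 62 (mod 109)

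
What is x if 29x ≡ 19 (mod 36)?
x ≡ 23 (mod 36)

gcd(29, 36) = 1, which divides 19, so solutions exist.
Find 29^(-1) mod 36 by the extended Euclidean algorithm:
36 = 1 × 29 + 7  ⟹  7 = (1)·36 + (-1)·29
29 = 4 × 7 + 1  ⟹  1 = (-4)·36 + (5)·29
So (5)·29 ≡ 1 (mod 36), i.e. 29^(-1) ≡ 5 (mod 36).
x ≡ 5 × 19 = 95 ≡ 23 (mod 36).
Check: 29 × 23 = 667 ≡ 19 (mod 36).
Unique solution: x ≡ 23 (mod 36)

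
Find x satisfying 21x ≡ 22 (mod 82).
x ≡ 44 (mod 82)

gcd(21, 82) = 1, which divides 22, so solutions exist.
Find 21^(-1) mod 82 by the extended Euclidean algorithm:
82 = 3 × 21 + 19  ⟹  19 = (1)·82 + (-3)·21
21 = 1 × 19 + 2  ⟹  2 = (-1)·82 + (4)·21
19 = 9 × 2 + 1  ⟹  1 = (10)·82 + (-39)·21
So (-39)·21 ≡ 1 (mod 82), i.e. 21^(-1) ≡ -39 ≡ 43 (mod 82).
x ≡ 43 × 22 = 946 ≡ 44 (mod 82).
Check: 21 × 44 = 924 ≡ 22 (mod 82).
Unique solution: x ≡ 44 (mod 82)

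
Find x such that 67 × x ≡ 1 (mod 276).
103

gcd(67, 276) = 1, so the inverse exists.
Extended Euclidean algorithm on (276, 67):
276 = 4 × 67 + 8  ⟹  8 = (1)·276 + (-4)·67
67 = 8 × 8 + 3  ⟹  3 = (-8)·276 + (33)·67
8 = 2 × 3 + 2  ⟹  2 = (17)·276 + (-70)·67
3 = 1 × 2 + 1  ⟹  1 = (-25)·276 + (103)·67
So (103)·67 ≡ 1 (mod 276), i.e. 67^(-1) ≡ 103 (mod 276).
Check: 67 × 103 = 6901 ≡ 1 (mod 276)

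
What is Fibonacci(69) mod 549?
461

Matrix identity: Q^n = [[F_(n+1), F_n], [F_n, F_(n-1)]] with Q = [[1,1],[1,0]].
n = 69 = 1000101₂. Square-and-multiply, entries mod 549:
Q^1 = [[1,1],[1,0]]
Q^2 = (Q^1)² = [[2,1],[1,1]]
Q^4 = (Q^2)² = [[5,3],[3,2]]
Q^8 = (Q^4)² = [[34,21],[21,13]]
Q^17 = (Q^8)²·Q = [[388,499],[499,438]]
Q^34 = (Q^17)² = [[422,424],[424,547]]
Q^69 = (Q^34)²·Q = [[116,461],[461,204]]
F_69 mod 549 = Q^69[0][1] = 461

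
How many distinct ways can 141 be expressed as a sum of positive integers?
16670689208

p(n) counts ways to write n as a sum of positive integers (order ignored).
Euler's pentagonal recurrence: p(k) = p(k-1) + p(k-2) - p(k-5) - p(k-7) + p(k-12) + p(k-15) - ... (offsets j(3j∓1)/2, signs ++--, p(0)=1, p(<0)=0).
DP table for k = 0..140: p(0)=1, p(1)=1, p(2)=2, p(3)=3, p(4)=5, p(5)=7, p(6)=11, p(7)=15, p(8)=22, p(9)=30, p(10)=42, p(11)=56, p(12)=77, p(13)=101, p(14)=135, p(15)=176, p(16)=231, p(17)=297, p(18)=385, p(19)=490, p(20)=627, p(21)=792, p(22)=1002, p(23)=1255, p(24)=1575, p(25)=1958, p(26)=2436, p(27)=3010, p(28)=3718, p(29)=4565, p(30)=5604, p(31)=6842, p(32)=8349, p(33)=10143, p(34)=12310, p(35)=14883, p(36)=17977, p(37)=21637, p(38)=26015, p(39)=31185, p(40)=37338, p(41)=44583, p(42)=53174, p(43)=63261, p(44)=75175, p(45)=89134, p(46)=105558, p(47)=124754, p(48)=147273, p(49)=173525, p(50)=204226, p(51)=239943, p(52)=281589, p(53)=329931, p(54)=386155, p(55)=451276, p(56)=526823, p(57)=614154, p(58)=715220, p(59)=831820, p(60)=966467, p(61)=1121505, p(62)=1300156, p(63)=1505499, p(64)=1741630, p(65)=2012558, p(66)=2323520, p(67)=2679689, p(68)=3087735, p(69)=3554345, p(70)=4087968, p(71)=4697205, p(72)=5392783, p(73)=6185689, p(74)=7089500, p(75)=8118264, p(76)=9289091, p(77)=10619863, p(78)=12132164, p(79)=13848650, p(80)=15796476, p(81)=18004327, p(82)=20506255, p(83)=23338469, p(84)=26543660, p(85)=30167357, p(86)=34262962, p(87)=38887673, p(88)=44108109, p(89)=49995925, p(90)=56634173, p(91)=64112359, p(92)=72533807, p(93)=82010177, p(94)=92669720, p(95)=104651419, p(96)=118114304, p(97)=133230930, p(98)=150198136, p(99)=169229875, p(100)=190569292, p(101)=214481126, p(102)=241265379, p(103)=271248950, p(104)=304801365, p(105)=342325709, p(106)=384276336, p(107)=431149389, p(108)=483502844, p(109)=541946240, p(110)=607163746, p(111)=679903203, p(112)=761002156, p(113)=851376628, p(114)=952050665, p(115)=1064144451, p(116)=1188908248, p(117)=1327710076, p(118)=1482074143, p(119)=1653668665, p(120)=1844349560, p(121)=2056148051, p(122)=2291320912, p(123)=2552338241, p(124)=2841940500, p(125)=3163127352, p(126)=3519222692, p(127)=3913864295, p(128)=4351078600, p(129)=4835271870, p(130)=5371315400, p(131)=5964539504, p(132)=6620830889, p(133)=7346629512, p(134)=8149040695, p(135)=9035836076, p(136)=10015581680, p(137)=11097645016, p(138)=12292341831, p(139)=13610949895, p(140)=15065878135.
Final step: p(141) = p(140) + p(139) - p(136) - p(134) + p(129) + p(126) - p(119) - p(115) + p(106) + p(101) - p(90) - p(84) + p(71) + p(64) - p(49) - p(41) + p(24) + p(15)
= 15065878135 + 13610949895 - 10015581680 - 8149040695 + 4835271870 + 3519222692 - 1653668665 - 1064144451 + 384276336 + 214481126 - 56634173 - 26543660 + 4697205 + 1741630 - 173525 - 44583 + 1575 + 176
= 16670689208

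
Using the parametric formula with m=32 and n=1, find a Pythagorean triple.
(1023, 64, 1025)

Euclid's formula: a = m² - n², b = 2mn, c = m² + n²
m = 32, n = 1
a = 32² - 1² = 1024 - 1 = 1023
b = 2 × 32 × 1 = 64
c = 32² + 1² = 1024 + 1 = 1025
Verification: 1023² + 64² = 1046529 + 4096 = 1050625 = 1025² ✓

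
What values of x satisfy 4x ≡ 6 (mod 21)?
x ≡ 12 (mod 21)

gcd(4, 21) = 1, which divides 6, so solutions exist.
Find 4^(-1) mod 21 by the extended Euclidean algorithm:
21 = 5 × 4 + 1  ⟹  1 = (1)·21 + (-5)·4
So (-5)·4 ≡ 1 (mod 21), i.e. 4^(-1) ≡ -5 ≡ 16 (mod 21).
x ≡ 16 × 6 = 96 ≡ 12 (mod 21).
Check: 4 × 12 = 48 ≡ 6 (mod 21).
Unique solution: x ≡ 12 (mod 21)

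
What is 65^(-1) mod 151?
79

gcd(65, 151) = 1, so the inverse exists.
Extended Euclidean algorithm on (151, 65):
151 = 2 × 65 + 21  ⟹  21 = (1)·151 + (-2)·65
65 = 3 × 21 + 2  ⟹  2 = (-3)·151 + (7)·65
21 = 10 × 2 + 1  ⟹  1 = (31)·151 + (-72)·65
So (-72)·65 ≡ 1 (mod 151), i.e. 65^(-1) ≡ -72 ≡ 79 (mod 151).
Check: 65 × 79 = 5135 ≡ 1 (mod 151)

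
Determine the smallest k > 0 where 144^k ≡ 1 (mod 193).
12

193 is prime, so ord(144) divides φ(193) = 192.
Divisors of 192: 1, 2, 3, 4, 6, 8, 12, 16, 24, 32, 48, 64, 96, 192.
Repeated squaring: 144^1 ≡ 144, 144^2 ≡ 85, 144^4 ≡ 84, 144^8 ≡ 108, 144^16 ≡ 84, 144^32 ≡ 108, 144^64 ≡ 84, 144^128 ≡ 108 (mod 193).
Test 144^d mod 193 for each divisor d in increasing order:
144^1 ≡ 144
144^2 ≡ 85
144^3 = 144^2·144^1 ≡ 81
144^4 ≡ 84
144^6 = 144^4·144^2 ≡ 192
144^8 ≡ 108
144^12 = 144^8·144^4 ≡ 1  ← first divisor giving 1
The order is 12.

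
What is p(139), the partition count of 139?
13610949895

p(n) counts ways to write n as a sum of positive integers (order ignored).
Euler's pentagonal recurrence: p(k) = p(k-1) + p(k-2) - p(k-5) - p(k-7) + p(k-12) + p(k-15) - ... (offsets j(3j∓1)/2, signs ++--, p(0)=1, p(<0)=0).
DP table for k = 0..138: p(0)=1, p(1)=1, p(2)=2, p(3)=3, p(4)=5, p(5)=7, p(6)=11, p(7)=15, p(8)=22, p(9)=30, p(10)=42, p(11)=56, p(12)=77, p(13)=101, p(14)=135, p(15)=176, p(16)=231, p(17)=297, p(18)=385, p(19)=490, p(20)=627, p(21)=792, p(22)=1002, p(23)=1255, p(24)=1575, p(25)=1958, p(26)=2436, p(27)=3010, p(28)=3718, p(29)=4565, p(30)=5604, p(31)=6842, p(32)=8349, p(33)=10143, p(34)=12310, p(35)=14883, p(36)=17977, p(37)=21637, p(38)=26015, p(39)=31185, p(40)=37338, p(41)=44583, p(42)=53174, p(43)=63261, p(44)=75175, p(45)=89134, p(46)=105558, p(47)=124754, p(48)=147273, p(49)=173525, p(50)=204226, p(51)=239943, p(52)=281589, p(53)=329931, p(54)=386155, p(55)=451276, p(56)=526823, p(57)=614154, p(58)=715220, p(59)=831820, p(60)=966467, p(61)=1121505, p(62)=1300156, p(63)=1505499, p(64)=1741630, p(65)=2012558, p(66)=2323520, p(67)=2679689, p(68)=3087735, p(69)=3554345, p(70)=4087968, p(71)=4697205, p(72)=5392783, p(73)=6185689, p(74)=7089500, p(75)=8118264, p(76)=9289091, p(77)=10619863, p(78)=12132164, p(79)=13848650, p(80)=15796476, p(81)=18004327, p(82)=20506255, p(83)=23338469, p(84)=26543660, p(85)=30167357, p(86)=34262962, p(87)=38887673, p(88)=44108109, p(89)=49995925, p(90)=56634173, p(91)=64112359, p(92)=72533807, p(93)=82010177, p(94)=92669720, p(95)=104651419, p(96)=118114304, p(97)=133230930, p(98)=150198136, p(99)=169229875, p(100)=190569292, p(101)=214481126, p(102)=241265379, p(103)=271248950, p(104)=304801365, p(105)=342325709, p(106)=384276336, p(107)=431149389, p(108)=483502844, p(109)=541946240, p(110)=607163746, p(111)=679903203, p(112)=761002156, p(113)=851376628, p(114)=952050665, p(115)=1064144451, p(116)=1188908248, p(117)=1327710076, p(118)=1482074143, p(119)=1653668665, p(120)=1844349560, p(121)=2056148051, p(122)=2291320912, p(123)=2552338241, p(124)=2841940500, p(125)=3163127352, p(126)=3519222692, p(127)=3913864295, p(128)=4351078600, p(129)=4835271870, p(130)=5371315400, p(131)=5964539504, p(132)=6620830889, p(133)=7346629512, p(134)=8149040695, p(135)=9035836076, p(136)=10015581680, p(137)=11097645016, p(138)=12292341831.
Final step: p(139) = p(138) + p(137) - p(134) - p(132) + p(127) + p(124) - p(117) - p(113) + p(104) + p(99) - p(88) - p(82) + p(69) + p(62) - p(47) - p(39) + p(22) + p(13)
= 12292341831 + 11097645016 - 8149040695 - 6620830889 + 3913864295 + 2841940500 - 1327710076 - 851376628 + 304801365 + 169229875 - 44108109 - 20506255 + 3554345 + 1300156 - 124754 - 31185 + 1002 + 101
= 13610949895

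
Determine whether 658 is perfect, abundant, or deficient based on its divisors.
deficient

Proper divisors of 658: sum = 1 + 2 + 7 + 14 + 47 + 94 + 329 = 494
Since 494 < 658, 658 is deficient.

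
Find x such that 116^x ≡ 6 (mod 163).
102

Baby-step giant-step with step n = ⌈√163⌉ = 13.
Baby steps 116^j mod 163 (j:value) for j=0..12: 0:1, 1:116, 2:90, 3:8, 4:113, 5:68, 6:64, 7:89, 8:55, 9:23, 10:60, 11:114, 12:21.
Giant-step multiplier: 116^(-13) ≡ 116^(162-13) = 116^149 ≡ 18 (mod 163).
Giant steps γ_i = 6·18^i mod 163: γ_0=6, γ_1=108, γ_2=151, γ_3=110, γ_4=24, γ_5=106, γ_6=115, γ_7=114 (in table at j=11).
x = i·n + j = 7·13 + 11 = 102.
Check: 116^102 ≡ 6 (mod 163).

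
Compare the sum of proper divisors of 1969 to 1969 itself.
deficient

Proper divisors of 1969: sum = 1 + 11 + 179 = 191
Since 191 < 1969, 1969 is deficient.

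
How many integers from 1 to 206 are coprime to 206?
102

206 = 2 × 103
φ(n) = n × ∏(1 - 1/p) for each prime p dividing n
φ(206) = 206 × (1 - 1/2) × (1 - 1/103) = 102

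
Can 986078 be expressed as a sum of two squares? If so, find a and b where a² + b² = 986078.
Not possible

Factorization: 986078 = 2 × 79^3
By Fermat: n is sum of two squares iff every prime p ≡ 3 (mod 4) appears to even power.
Prime(s) ≡ 3 (mod 4) with odd exponent: [(79, 3)]
Therefore 986078 cannot be expressed as a² + b².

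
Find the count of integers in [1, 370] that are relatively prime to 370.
144

370 = 2 × 5 × 37
φ(n) = n × ∏(1 - 1/p) for each prime p dividing n
φ(370) = 370 × (1 - 1/2) × (1 - 1/5) × (1 - 1/37) = 144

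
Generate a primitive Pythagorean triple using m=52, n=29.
(1863, 3016, 3545)

Euclid's formula: a = m² - n², b = 2mn, c = m² + n²
m = 52, n = 29
a = 52² - 29² = 2704 - 841 = 1863
b = 2 × 52 × 29 = 3016
c = 52² + 29² = 2704 + 841 = 3545
Verification: 1863² + 3016² = 3470769 + 9096256 = 12567025 = 3545² ✓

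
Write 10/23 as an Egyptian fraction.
1/3 + 1/10 + 1/690

Greedy algorithm:
10/23: ceiling(23/10) = 3, use 1/3
7/69: ceiling(69/7) = 10, use 1/10
1/690: ceiling(690/1) = 690, use 1/690
Result: 10/23 = 1/3 + 1/10 + 1/690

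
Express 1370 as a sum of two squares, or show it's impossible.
1² + 37² (a=1, b=37)

Factorization: 1370 = 2 × 5 × 137
By Fermat: n is sum of two squares iff every prime p ≡ 3 (mod 4) appears to even power.
All primes ≡ 3 (mod 4) appear to even power.
Search a = 0, 1, 2, … for 1370 - a² a perfect square: first hit at a = 1: 1370 - 1 = 1369 = 37².
1370 = 1² + 37² = 1 + 1369 ✓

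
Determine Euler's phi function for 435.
224

435 = 3 × 5 × 29
φ(n) = n × ∏(1 - 1/p) for each prime p dividing n
φ(435) = 435 × (1 - 1/3) × (1 - 1/5) × (1 - 1/29) = 224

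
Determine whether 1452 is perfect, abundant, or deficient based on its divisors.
abundant

Proper divisors of 1452: sum = 1 + 2 + 3 + 4 + 6 + 11 + 12 + 22 + ... + 242 + 363 + 484 + 726 (17 divisors) = 2272
Since 2272 > 1452, 1452 is abundant.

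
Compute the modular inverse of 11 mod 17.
14

gcd(11, 17) = 1, so the inverse exists.
Extended Euclidean algorithm on (17, 11):
17 = 1 × 11 + 6  ⟹  6 = (1)·17 + (-1)·11
11 = 1 × 6 + 5  ⟹  5 = (-1)·17 + (2)·11
6 = 1 × 5 + 1  ⟹  1 = (2)·17 + (-3)·11
So (-3)·11 ≡ 1 (mod 17), i.e. 11^(-1) ≡ -3 ≡ 14 (mod 17).
Check: 11 × 14 = 154 ≡ 1 (mod 17)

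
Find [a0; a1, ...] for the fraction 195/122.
[1; 1, 1, 2, 24]

Euclidean algorithm steps:
195 = 1 × 122 + 73
122 = 1 × 73 + 49
73 = 1 × 49 + 24
49 = 2 × 24 + 1
24 = 24 × 1 + 0
Continued fraction: [1; 1, 1, 2, 24]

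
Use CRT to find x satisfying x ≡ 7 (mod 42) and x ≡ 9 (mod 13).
217

Using Chinese Remainder Theorem:
M = 42 × 13 = 546
M1 = 13, M2 = 42
y1 = 13^(-1) mod 42 = 13
y2 = 42^(-1) mod 13 = 9
x = (7×13×13 + 9×42×9) mod 546 = 217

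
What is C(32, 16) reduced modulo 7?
1

Using Lucas' theorem:
Write n=32 and k=16 in base 7:
n in base 7: [4, 4]
k in base 7: [2, 2]
C(32,16) mod 7 = ∏ C(n_i, k_i) mod 7
Digit binomials (mod 7): C(4,2) = 6; C(4,2) = 6
Product: 6 × 6 = 36 ≡ 1 (mod 7)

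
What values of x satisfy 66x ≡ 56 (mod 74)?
x ≡ 30 (mod 37)

gcd(66, 74) = 2, which divides 56, so solutions exist.
Divide through by 2: 33x ≡ 28 (mod 37).
Find 33^(-1) mod 37 by the extended Euclidean algorithm:
37 = 1 × 33 + 4  ⟹  4 = (1)·37 + (-1)·33
33 = 8 × 4 + 1  ⟹  1 = (-8)·37 + (9)·33
So (9)·33 ≡ 1 (mod 37), i.e. 33^(-1) ≡ 9 (mod 37).
x ≡ 9 × 28 = 252 ≡ 30 (mod 37).
Check: 66 × 30 = 1980 ≡ 56 (mod 74).
x ≡ 30 (mod 37), giving 2 solutions mod 74.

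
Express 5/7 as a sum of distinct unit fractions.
1/2 + 1/5 + 1/70

Greedy algorithm:
5/7: ceiling(7/5) = 2, use 1/2
3/14: ceiling(14/3) = 5, use 1/5
1/70: ceiling(70/1) = 70, use 1/70
Result: 5/7 = 1/2 + 1/5 + 1/70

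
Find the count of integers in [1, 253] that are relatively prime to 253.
220

253 = 11 × 23
φ(n) = n × ∏(1 - 1/p) for each prime p dividing n
φ(253) = 253 × (1 - 1/11) × (1 - 1/23) = 220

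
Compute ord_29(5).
14

29 is prime, so ord(5) divides φ(29) = 28.
Divisors of 28: 1, 2, 4, 7, 14, 28.
Repeated squaring: 5^1 ≡ 5, 5^2 ≡ 25, 5^4 ≡ 16, 5^8 ≡ 24, 5^16 ≡ 25 (mod 29).
Test 5^d mod 29 for each divisor d in increasing order:
5^1 ≡ 5
5^2 ≡ 25
5^4 ≡ 16
5^7 = 5^4·5^2·5^1 ≡ 28
5^14 = 5^8·5^4·5^2 ≡ 1  ← first divisor giving 1
The order is 14.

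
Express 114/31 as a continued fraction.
[3; 1, 2, 10]

Euclidean algorithm steps:
114 = 3 × 31 + 21
31 = 1 × 21 + 10
21 = 2 × 10 + 1
10 = 10 × 1 + 0
Continued fraction: [3; 1, 2, 10]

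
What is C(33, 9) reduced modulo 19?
7

Using Lucas' theorem:
Write n=33 and k=9 in base 19:
n in base 19: [1, 14]
k in base 19: [0, 9]
C(33,9) mod 19 = ∏ C(n_i, k_i) mod 19
Digit binomials (mod 19): C(1,0) = 1; C(14,9) = 2002 ≡ 7
Product: 1 × 7 = 7 ≡ 7 (mod 19)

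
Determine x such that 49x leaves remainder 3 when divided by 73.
x ≡ 9 (mod 73)

gcd(49, 73) = 1, which divides 3, so solutions exist.
Find 49^(-1) mod 73 by the extended Euclidean algorithm:
73 = 1 × 49 + 24  ⟹  24 = (1)·73 + (-1)·49
49 = 2 × 24 + 1  ⟹  1 = (-2)·73 + (3)·49
So (3)·49 ≡ 1 (mod 73), i.e. 49^(-1) ≡ 3 (mod 73).
x ≡ 3 × 3 = 9 ≡ 9 (mod 73).
Check: 49 × 9 = 441 ≡ 3 (mod 73).
Unique solution: x ≡ 9 (mod 73)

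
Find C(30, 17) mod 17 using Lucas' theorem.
1

Using Lucas' theorem:
Write n=30 and k=17 in base 17:
n in base 17: [1, 13]
k in base 17: [1, 0]
C(30,17) mod 17 = ∏ C(n_i, k_i) mod 17
Digit binomials (mod 17): C(1,1) = 1; C(13,0) = 1
Product: 1 × 1 = 1 ≡ 1 (mod 17)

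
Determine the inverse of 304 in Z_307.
102

gcd(304, 307) = 1, so the inverse exists.
Extended Euclidean algorithm on (307, 304):
307 = 1 × 304 + 3  ⟹  3 = (1)·307 + (-1)·304
304 = 101 × 3 + 1  ⟹  1 = (-101)·307 + (102)·304
So (102)·304 ≡ 1 (mod 307), i.e. 304^(-1) ≡ 102 (mod 307).
Check: 304 × 102 = 31008 ≡ 1 (mod 307)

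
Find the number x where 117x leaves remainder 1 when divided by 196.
129

gcd(117, 196) = 1, so the inverse exists.
Extended Euclidean algorithm on (196, 117):
196 = 1 × 117 + 79  ⟹  79 = (1)·196 + (-1)·117
117 = 1 × 79 + 38  ⟹  38 = (-1)·196 + (2)·117
79 = 2 × 38 + 3  ⟹  3 = (3)·196 + (-5)·117
38 = 12 × 3 + 2  ⟹  2 = (-37)·196 + (62)·117
3 = 1 × 2 + 1  ⟹  1 = (40)·196 + (-67)·117
So (-67)·117 ≡ 1 (mod 196), i.e. 117^(-1) ≡ -67 ≡ 129 (mod 196).
Check: 117 × 129 = 15093 ≡ 1 (mod 196)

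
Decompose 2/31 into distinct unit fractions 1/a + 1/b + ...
1/16 + 1/496

Greedy algorithm:
2/31: ceiling(31/2) = 16, use 1/16
1/496: ceiling(496/1) = 496, use 1/496
Result: 2/31 = 1/16 + 1/496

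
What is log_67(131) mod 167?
147

Baby-step giant-step with step n = ⌈√167⌉ = 13.
Baby steps 67^j mod 167 (j:value) for j=0..12: 0:1, 1:67, 2:147, 3:163, 4:66, 5:80, 6:16, 7:70, 8:14, 9:103, 10:54, 11:111, 12:89.
Giant-step multiplier: 67^(-13) ≡ 67^(166-13) = 67^153 ≡ 92 (mod 167).
Giant steps γ_i = 131·92^i mod 167: γ_0=131, γ_1=28, γ_2=71, γ_3=19, γ_4=78, γ_5=162, γ_6=41, γ_7=98, γ_8=165, γ_9=150, γ_10=106, γ_11=66 (in table at j=4).
x = i·n + j = 11·13 + 4 = 147.
Check: 67^147 ≡ 131 (mod 167).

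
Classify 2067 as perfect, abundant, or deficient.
deficient

Proper divisors of 2067: sum = 1 + 3 + 13 + 39 + 53 + 159 + 689 = 957
Since 957 < 2067, 2067 is deficient.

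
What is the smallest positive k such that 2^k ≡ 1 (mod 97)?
48

97 is prime, so ord(2) divides φ(97) = 96.
Divisors of 96: 1, 2, 3, 4, 6, 8, 12, 16, 24, 32, 48, 96.
Repeated squaring: 2^1 ≡ 2, 2^2 ≡ 4, 2^4 ≡ 16, 2^8 ≡ 62, 2^16 ≡ 61, 2^32 ≡ 35, 2^64 ≡ 61 (mod 97).
Test 2^d mod 97 for each divisor d in increasing order:
2^1 ≡ 2
2^2 ≡ 4
2^3 = 2^2·2^1 ≡ 8
2^4 ≡ 16
2^6 = 2^4·2^2 ≡ 64
2^8 ≡ 62
2^12 = 2^8·2^4 ≡ 22
2^16 ≡ 61
2^24 = 2^16·2^8 ≡ 96
2^32 ≡ 35
2^48 = 2^32·2^16 ≡ 1  ← first divisor giving 1
The order is 48.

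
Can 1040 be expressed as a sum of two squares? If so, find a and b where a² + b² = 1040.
4² + 32² (a=4, b=32)

Factorization: 1040 = 2^4 × 5 × 13
By Fermat: n is sum of two squares iff every prime p ≡ 3 (mod 4) appears to even power.
All primes ≡ 3 (mod 4) appear to even power.
Search a = 0, 1, 2, … for 1040 - a² a perfect square: first hit at a = 4: 1040 - 16 = 1024 = 32².
1040 = 4² + 32² = 16 + 1024 ✓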